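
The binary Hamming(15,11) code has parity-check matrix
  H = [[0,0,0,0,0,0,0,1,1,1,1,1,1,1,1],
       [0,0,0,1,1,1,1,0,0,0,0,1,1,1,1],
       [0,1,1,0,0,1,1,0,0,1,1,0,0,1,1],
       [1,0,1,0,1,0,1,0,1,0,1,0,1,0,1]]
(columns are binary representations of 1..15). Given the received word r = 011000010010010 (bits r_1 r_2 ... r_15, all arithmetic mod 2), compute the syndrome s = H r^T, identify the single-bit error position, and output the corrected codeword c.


s = (1, 1, 0, 0)^T, error position = 12, corrected codeword c = 011000010011010

Compute s = H r^T mod 2 one row at a time:
  s_1 = 1 + 0 + 0 + 1 + 0 + 0 + 1 + 0 = 3 ≡ 1 (mod 2).
  s_2 = 0 + 0 + 0 + 0 + 0 + 0 + 1 + 0 = 1 ≡ 1 (mod 2).
  s_3 = 1 + 1 + 0 + 0 + 0 + 1 + 1 + 0 = 4 ≡ 0 (mod 2).
  s_4 = 0 + 1 + 0 + 0 + 0 + 1 + 0 + 0 = 2 ≡ 0 (mod 2).
s = (1, 1, 0, 0)^T — this equals column 12 of H (binary 1100), so error is at position 12.
Correct: flip bit 12 of r = 011000010010010 to get c = 011000010011010.


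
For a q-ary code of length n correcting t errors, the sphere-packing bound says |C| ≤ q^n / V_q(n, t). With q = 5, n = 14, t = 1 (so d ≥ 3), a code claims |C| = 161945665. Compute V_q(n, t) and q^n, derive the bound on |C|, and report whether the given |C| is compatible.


V_q(n, t) = 57, q^n = 6103515625, Hamming bound = 107079221, |C| = 161945665 > bound (violated).

Step 1: Compute V_q(n, t) = Σ_{j=0}^1 C(n, j) (q−1)^j.
  j = 0: C(14,0)·(4)^0 = 1·1 = 1.
  j = 1: C(14,1)·(4)^1 = 14·4 = 56.
  V_q(n, t) = 1 + 56 = 57.
Step 2: q^n = 5^14 = 6103515625.
Step 3: Hamming bound ⌊q^n / V_q(n,t)⌋ = ⌊6103515625/57⌋ = 107079221.
Step 4: Compare |C| = 161945665 to 107079221: violated.
The claimed |C| lies above the Hamming bound, so no 5-ary code of length 14 with d ≥ 3 can have 161945665 codewords.


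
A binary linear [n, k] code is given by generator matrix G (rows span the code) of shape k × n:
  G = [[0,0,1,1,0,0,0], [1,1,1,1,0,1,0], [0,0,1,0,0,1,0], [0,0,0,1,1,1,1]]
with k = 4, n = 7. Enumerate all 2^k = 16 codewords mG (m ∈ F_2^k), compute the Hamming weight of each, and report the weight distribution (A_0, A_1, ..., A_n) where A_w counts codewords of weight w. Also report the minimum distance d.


Weight distribution: A_0 = 1, A_2 = 4, A_3 = 3, A_4 = 3, A_5 = 4, A_7 = 1. Minimum distance d = 2.

Enumerate all 2^4 = 16 messages m ∈ F_2^4.
For each, compute codeword c = mG in F_2^7, then tally its weight.
  m = 0000 → c = 0000000, weight = 0.
  m = 1000 → c = 0011000, weight = 2.
  m = 0100 → c = 1111010, weight = 5.
  m = 1100 → c = 1100010, weight = 3.
  m = 0010 → c = 0010010, weight = 2.
  m = 1010 → c = 0001010, weight = 2.
  m = 0110 → c = 1101000, weight = 3.
  m = 1110 → c = 1110000, weight = 3.
  m = 0001 → c = 0001111, weight = 4.
  m = 1001 → c = 0010111, weight = 4.
  m = 0101 → c = 1110101, weight = 5.
  m = 1101 → c = 1101101, weight = 5.
  m = 0011 → c = 0011101, weight = 4.
  m = 1011 → c = 0000101, weight = 2.
  m = 0111 → c = 1100111, weight = 5.
  m = 1111 → c = 1111111, weight = 7.
Tally weights:
  weight 0: 1 codewords.
  weight 2: 4 codewords.
  weight 3: 3 codewords.
  weight 4: 3 codewords.
  weight 5: 4 codewords.
  weight 7: 1 codewords.
Minimum distance d = smallest w > 0 with A_w > 0 = 2.
Sanity: Σ A_w = 16 = 2^4 = 16 ✓.


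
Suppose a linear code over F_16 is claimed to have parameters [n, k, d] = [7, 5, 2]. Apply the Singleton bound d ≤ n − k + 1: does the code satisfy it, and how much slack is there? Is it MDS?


Singleton RHS = n − k + 1 = 3, slack = 1, bound satisfied, not MDS.

Singleton bound: d ≤ n − k + 1.
Here n = 7, k = 5, so n − k + 1 = 3.
Given d = 2, check d ≤ 3: YES.
Slack = (n − k + 1) − d = 1.
The code is NOT MDS (slack = 1 > 0).
Description: the claimed parameters are [7, 5, 2]_16; such a code would be non-MDS.


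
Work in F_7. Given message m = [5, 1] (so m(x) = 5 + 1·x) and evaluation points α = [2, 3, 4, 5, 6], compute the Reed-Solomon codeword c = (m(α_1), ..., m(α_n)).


c = [0, 1, 2, 3, 4]

Message polynomial: m(x) = 5 + 1·x (mod 7).
For each evaluation point α_i, compute m(α_i) mod 7:
  α_1 = 2: Horner steps 1 → 0, so m(2) = 0.
  α_2 = 3: Horner steps 1 → 1, so m(3) = 1.
  α_3 = 4: Horner steps 1 → 2, so m(4) = 2.
  α_4 = 5: Horner steps 1 → 3, so m(5) = 3.
  α_5 = 6: Horner steps 1 → 4, so m(6) = 4.
Codeword c = [0, 1, 2, 3, 4] ∈ F_7^5.


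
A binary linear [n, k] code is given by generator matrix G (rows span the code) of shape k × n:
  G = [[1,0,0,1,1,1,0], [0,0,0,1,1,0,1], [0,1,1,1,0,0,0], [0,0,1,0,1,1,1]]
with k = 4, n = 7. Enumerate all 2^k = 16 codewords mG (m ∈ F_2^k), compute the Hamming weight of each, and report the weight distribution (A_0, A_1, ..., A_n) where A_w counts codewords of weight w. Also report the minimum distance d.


Weight distribution: A_0 = 1, A_2 = 1, A_3 = 6, A_4 = 5, A_5 = 2, A_6 = 1. Minimum distance d = 2.

Enumerate all 2^4 = 16 messages m ∈ F_2^4.
For each, compute codeword c = mG in F_2^7, then tally its weight.
  m = 0000 → c = 0000000, weight = 0.
  m = 1000 → c = 1001110, weight = 4.
  m = 0100 → c = 0001101, weight = 3.
  m = 1100 → c = 1000011, weight = 3.
  m = 0010 → c = 0111000, weight = 3.
  m = 1010 → c = 1110110, weight = 5.
  m = 0110 → c = 0110101, weight = 4.
  m = 1110 → c = 1111011, weight = 6.
  m = 0001 → c = 0010111, weight = 4.
  m = 1001 → c = 1011001, weight = 4.
  m = 0101 → c = 0011010, weight = 3.
  m = 1101 → c = 1010100, weight = 3.
  m = 0011 → c = 0101111, weight = 5.
  m = 1011 → c = 1100001, weight = 3.
  m = 0111 → c = 0100010, weight = 2.
  m = 1111 → c = 1101100, weight = 4.
Tally weights:
  weight 0: 1 codewords.
  weight 2: 1 codewords.
  weight 3: 6 codewords.
  weight 4: 5 codewords.
  weight 5: 2 codewords.
  weight 6: 1 codewords.
Minimum distance d = smallest w > 0 with A_w > 0 = 2.
Sanity: Σ A_w = 16 = 2^4 = 16 ✓.


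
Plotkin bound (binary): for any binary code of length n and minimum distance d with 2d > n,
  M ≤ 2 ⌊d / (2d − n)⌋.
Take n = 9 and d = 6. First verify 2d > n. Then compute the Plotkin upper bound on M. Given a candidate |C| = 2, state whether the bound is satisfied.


Plotkin bound M ≤ 4; given |C| = 2 ≤ bound (satisfied).

Check applicability: 2d = 12, n = 9.
2d − n = 3 > 0, so Plotkin applies.
Compute d/(2d−n) = 6/3 ≈ 2.0000.
⌊d/(2d−n)⌋ = 2.
Plotkin bound: M ≤ 2·2 = 4.
Given |C| = 2, check: satisfied.
This |C| is below the Plotkin bound.


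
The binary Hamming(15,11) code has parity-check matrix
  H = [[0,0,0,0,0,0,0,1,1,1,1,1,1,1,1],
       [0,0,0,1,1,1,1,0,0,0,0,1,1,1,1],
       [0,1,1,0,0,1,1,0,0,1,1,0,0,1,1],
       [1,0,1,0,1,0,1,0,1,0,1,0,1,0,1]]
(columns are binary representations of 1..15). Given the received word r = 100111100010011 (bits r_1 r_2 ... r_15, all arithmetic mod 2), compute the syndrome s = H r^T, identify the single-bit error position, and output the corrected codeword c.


s = (1, 0, 1, 1)^T, error position = 11, corrected codeword c = 100111100000011

Compute s = H r^T mod 2 one row at a time:
  s_1 = 0 + 0 + 0 + 1 + 0 + 0 + 1 + 1 = 3 ≡ 1 (mod 2).
  s_2 = 1 + 1 + 1 + 1 + 0 + 0 + 1 + 1 = 6 ≡ 0 (mod 2).
  s_3 = 0 + 0 + 1 + 1 + 0 + 1 + 1 + 1 = 5 ≡ 1 (mod 2).
  s_4 = 1 + 0 + 1 + 1 + 0 + 1 + 0 + 1 = 5 ≡ 1 (mod 2).
s = (1, 0, 1, 1)^T — this equals column 11 of H (binary 1011), so error is at position 11.
Correct: flip bit 11 of r = 100111100010011 to get c = 100111100000011.


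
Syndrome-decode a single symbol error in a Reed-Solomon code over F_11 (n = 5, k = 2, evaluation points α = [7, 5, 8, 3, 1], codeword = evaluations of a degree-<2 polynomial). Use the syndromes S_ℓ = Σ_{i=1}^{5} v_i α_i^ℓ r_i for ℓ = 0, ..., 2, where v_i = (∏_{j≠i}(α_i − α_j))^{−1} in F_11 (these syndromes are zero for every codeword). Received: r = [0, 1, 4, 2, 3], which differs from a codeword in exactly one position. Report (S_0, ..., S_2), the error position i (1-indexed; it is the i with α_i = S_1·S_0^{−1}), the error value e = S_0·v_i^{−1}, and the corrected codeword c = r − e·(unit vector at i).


S = (9, 6, 4), error at position 3, error magnitude e = 10, c = [0, 1, 5, 2, 3].

Step 1: column multipliers v_i = (∏_{j≠i}(α_i − α_j))^{−1} mod 11.
  i = 1 (α = 7): (7−5)(7−8)(7−3)(7−1) = 2·(−1)·4·6 = −48 ≡ 7, so v_1 = 7^{−1} = 8 (mod 11).
  i = 2 (α = 5): (5−7)(5−8)(5−3)(5−1) = (−2)·(−3)·2·4 = 48 ≡ 4, so v_2 = 4^{−1} = 3 (mod 11).
  i = 3 (α = 8): (8−7)(8−5)(8−3)(8−1) = 1·3·5·7 = 105 ≡ 6, so v_3 = 6^{−1} = 2 (mod 11).
  i = 4 (α = 3): (3−7)(3−5)(3−8)(3−1) = (−4)·(−2)·(−5)·2 = −80 ≡ 8, so v_4 = 8^{−1} = 7 (mod 11).
  i = 5 (α = 1): (1−7)(1−5)(1−8)(1−3) = (−6)·(−4)·(−7)·(−2) = 336 ≡ 6, so v_5 = 6^{−1} = 2 (mod 11).
  v = [8, 3, 2, 7, 2].
Step 2: syndromes of r = [0, 1, 4, 2, 3] (all sums mod 11).
  S_0 = Σ v_i r_i = 8·0 + 3·1 + 2·4 + 7·2 + 2·3 = 31 ≡ 9.
  S_1 = Σ v_i α_i r_i = 8·7·0 + 3·5·1 + 2·8·4 + 7·3·2 + 2·1·3 = 127 ≡ 6.
  α_i^2 mod 11 = [5, 3, 9, 9, 1].
  S_2 = Σ v_i α_i^2 r_i = 8·5·0 + 3·3·1 + 2·9·4 + 7·9·2 + 2·1·3 = 213 ≡ 4.
  S = (9, 6, 4) ≠ 0, so r is not a codeword (an error is present).
Step 3: locate the error. For a single error e at position i, S_ℓ = v_i·e·α_i^ℓ, so α_err = S_1/S_0.
  S_0^{−1} = 9^{−1} = 5 (mod 11), so α_err = 6·5 = 30 ≡ 8 = α_3. Error position i = 3.
  Consistency check: S_2/S_1 = 4·2 = 8 ≡ 8 = α_err ✓ (single-error assumption holds).
Step 4: error magnitude e = S_0/v_3 = S_0·∏_{j≠3}(α_3 − α_j) = 9·6 = 54 ≡ 10 (mod 11).
Step 5: correct position 3: c_3 = r_3 − e = 4 − 10 ≡ 5 (mod 11). Hence c = [0, 1, 5, 2, 3].
  Check: interpolating c through the α_i gives m(x) = 9 + 5·x (degree < 2) with m(α_i) = c_i for every i, so c is indeed a codeword.


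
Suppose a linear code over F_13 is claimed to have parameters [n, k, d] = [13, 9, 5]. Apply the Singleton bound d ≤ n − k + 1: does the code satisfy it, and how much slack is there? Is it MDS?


Singleton RHS = n − k + 1 = 5, slack = 0, bound satisfied, MDS.

Singleton bound: d ≤ n − k + 1.
Here n = 13, k = 9, so n − k + 1 = 5.
Given d = 5, check d ≤ 5: YES.
Slack = (n − k + 1) − d = 0.
The code is MDS (slack = 0).
Description: the claimed parameters are [13, 9, 5]_13; such a code would be MDS (meets Singleton bound).


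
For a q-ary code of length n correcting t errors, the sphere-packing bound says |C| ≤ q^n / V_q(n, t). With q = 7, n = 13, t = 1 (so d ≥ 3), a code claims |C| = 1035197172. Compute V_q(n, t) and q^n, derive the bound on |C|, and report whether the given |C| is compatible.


V_q(n, t) = 79, q^n = 96889010407, Hamming bound = 1226443169, |C| = 1035197172 ≤ bound (satisfied).

Step 1: Compute V_q(n, t) = Σ_{j=0}^1 C(n, j) (q−1)^j.
  j = 0: C(13,0)·(6)^0 = 1·1 = 1.
  j = 1: C(13,1)·(6)^1 = 13·6 = 78.
  V_q(n, t) = 1 + 78 = 79.
Step 2: q^n = 7^13 = 96889010407.
Step 3: Hamming bound ⌊q^n / V_q(n,t)⌋ = ⌊96889010407/79⌋ = 1226443169.
Step 4: Compare |C| = 1035197172 to 1226443169: satisfied.
The claimed |C| lies below the Hamming bound.


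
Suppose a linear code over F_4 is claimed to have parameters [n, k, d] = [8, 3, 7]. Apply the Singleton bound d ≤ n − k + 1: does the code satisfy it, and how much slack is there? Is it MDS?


Singleton RHS = n − k + 1 = 6, slack = -1, bound violated (no such code; not MDS).

Singleton bound: d ≤ n − k + 1.
Here n = 8, k = 3, so n − k + 1 = 6.
Given d = 7, check d ≤ 6: NO.
Slack = (n − k + 1) − d = -1.
The slack is negative: d = 7 exceeds n − k + 1 = 6 by 1, so the Singleton bound is violated and no linear [8, 3, 7]_4 code can exist. In particular it is not MDS (MDS requires d = n − k + 1 exactly).
Description: the claimed parameters are [8, 3, 7]_4; such a code would be impossible (violates the Singleton bound).


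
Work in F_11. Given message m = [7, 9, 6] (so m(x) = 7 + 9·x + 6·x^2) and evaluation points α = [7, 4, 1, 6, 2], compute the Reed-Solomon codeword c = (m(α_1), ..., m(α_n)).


c = [1, 7, 0, 2, 5]

Message polynomial: m(x) = 7 + 9·x + 6·x^2 (mod 11).
For each evaluation point α_i, compute m(α_i) mod 11:
  α_1 = 7: Horner steps 6 → 7 → 1, so m(7) = 1.
  α_2 = 4: Horner steps 6 → 0 → 7, so m(4) = 7.
  α_3 = 1: Horner steps 6 → 4 → 0, so m(1) = 0.
  α_4 = 6: Horner steps 6 → 1 → 2, so m(6) = 2.
  α_5 = 2: Horner steps 6 → 10 → 5, so m(2) = 5.
Codeword c = [1, 7, 0, 2, 5] ∈ F_11^5.


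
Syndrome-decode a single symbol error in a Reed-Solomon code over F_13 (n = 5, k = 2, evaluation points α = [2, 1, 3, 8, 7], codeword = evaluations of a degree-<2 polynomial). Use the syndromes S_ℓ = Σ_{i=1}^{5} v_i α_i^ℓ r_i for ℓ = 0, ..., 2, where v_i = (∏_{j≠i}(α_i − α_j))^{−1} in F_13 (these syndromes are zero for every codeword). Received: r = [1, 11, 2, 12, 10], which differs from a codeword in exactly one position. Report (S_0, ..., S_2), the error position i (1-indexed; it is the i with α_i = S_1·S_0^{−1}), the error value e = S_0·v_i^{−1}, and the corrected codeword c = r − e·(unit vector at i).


S = (3, 6, 12), error at position 1, error magnitude e = 1, c = [0, 11, 2, 12, 10].

Step 1: column multipliers v_i = (∏_{j≠i}(α_i − α_j))^{−1} mod 13.
  i = 1 (α = 2): (2−1)(2−3)(2−8)(2−7) = 1·(−1)·(−6)·(−5) = −30 ≡ 9, so v_1 = 9^{−1} = 3 (mod 13).
  i = 2 (α = 1): (1−2)(1−3)(1−8)(1−7) = (−1)·(−2)·(−7)·(−6) = 84 ≡ 6, so v_2 = 6^{−1} = 11 (mod 13).
  i = 3 (α = 3): (3−2)(3−1)(3−8)(3−7) = 1·2·(−5)·(−4) = 40 ≡ 1, so v_3 = 1^{−1} = 1 (mod 13).
  i = 4 (α = 8): (8−2)(8−1)(8−3)(8−7) = 6·7·5·1 = 210 ≡ 2, so v_4 = 2^{−1} = 7 (mod 13).
  i = 5 (α = 7): (7−2)(7−1)(7−3)(7−8) = 5·6·4·(−1) = −120 ≡ 10, so v_5 = 10^{−1} = 4 (mod 13).
  v = [3, 11, 1, 7, 4].
Step 2: syndromes of r = [1, 11, 2, 12, 10] (all sums mod 13).
  S_0 = Σ v_i r_i = 3·1 + 11·11 + 1·2 + 7·12 + 4·10 = 250 ≡ 3.
  S_1 = Σ v_i α_i r_i = 3·2·1 + 11·1·11 + 1·3·2 + 7·8·12 + 4·7·10 = 1085 ≡ 6.
  α_i^2 mod 13 = [4, 1, 9, 12, 10].
  S_2 = Σ v_i α_i^2 r_i = 3·4·1 + 11·1·11 + 1·9·2 + 7·12·12 + 4·10·10 = 1559 ≡ 12.
  S = (3, 6, 12) ≠ 0, so r is not a codeword (an error is present).
Step 3: locate the error. For a single error e at position i, S_ℓ = v_i·e·α_i^ℓ, so α_err = S_1/S_0.
  S_0^{−1} = 3^{−1} = 9 (mod 13), so α_err = 6·9 = 54 ≡ 2 = α_1. Error position i = 1.
  Consistency check: S_2/S_1 = 12·11 = 132 ≡ 2 = α_err ✓ (single-error assumption holds).
Step 4: error magnitude e = S_0/v_1 = S_0·∏_{j≠1}(α_1 − α_j) = 3·9 = 27 ≡ 1 (mod 13).
Step 5: correct position 1: c_1 = r_1 − e = 1 − 1 ≡ 0 (mod 13). Hence c = [0, 11, 2, 12, 10].
  Check: interpolating c through the α_i gives m(x) = 9 + 2·x (degree < 2) with m(α_i) = c_i for every i, so c is indeed a codeword.


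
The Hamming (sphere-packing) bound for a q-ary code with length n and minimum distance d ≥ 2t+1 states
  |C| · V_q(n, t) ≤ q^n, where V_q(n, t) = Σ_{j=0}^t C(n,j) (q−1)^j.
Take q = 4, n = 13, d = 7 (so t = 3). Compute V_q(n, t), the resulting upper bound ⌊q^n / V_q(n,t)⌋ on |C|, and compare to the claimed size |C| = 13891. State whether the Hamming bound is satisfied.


V_q(n, t) = 8464, q^n = 67108864, Hamming bound = 7928, |C| = 13891 > bound (violated).

Step 1: Compute V_q(n, t) = Σ_{j=0}^3 C(n, j) (q−1)^j.
  j = 0: C(13,0)·(3)^0 = 1·1 = 1.
  j = 1: C(13,1)·(3)^1 = 13·3 = 39.
  j = 2: C(13,2)·(3)^2 = 78·9 = 702.
  j = 3: C(13,3)·(3)^3 = 286·27 = 7722.
  V_q(n, t) = 1 + 39 + 702 + 7722 = 8464.
Step 2: q^n = 4^13 = 67108864.
Step 3: Hamming bound ⌊q^n / V_q(n,t)⌋ = ⌊67108864/8464⌋ = 7928.
Step 4: Compare |C| = 13891 to 7928: violated.
The claimed |C| lies above the Hamming bound, so no 4-ary code of length 13 with d ≥ 7 can have 13891 codewords.


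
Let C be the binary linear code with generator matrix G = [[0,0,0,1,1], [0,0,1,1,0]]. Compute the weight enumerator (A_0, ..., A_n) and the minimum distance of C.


Weight distribution: A_0 = 1, A_2 = 3. Minimum distance d = 2.

Enumerate all 2^2 = 4 messages m ∈ F_2^2.
For each, compute codeword c = mG in F_2^5, then tally its weight.
  m = 00 → c = 00000, weight = 0.
  m = 10 → c = 00011, weight = 2.
  m = 01 → c = 00110, weight = 2.
  m = 11 → c = 00101, weight = 2.
Tally weights:
  weight 0: 1 codewords.
  weight 2: 3 codewords.
Minimum distance d = smallest w > 0 with A_w > 0 = 2.
Sanity: Σ A_w = 4 = 2^2 = 4 ✓.


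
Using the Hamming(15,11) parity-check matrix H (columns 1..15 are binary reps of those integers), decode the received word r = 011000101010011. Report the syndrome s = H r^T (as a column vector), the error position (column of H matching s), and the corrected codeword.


s = (0, 1, 0, 1)^T, error position = 5, corrected codeword c = 011010101010011

Compute s = H r^T mod 2 one row at a time:
  s_1 = 0 + 1 + 0 + 1 + 0 + 0 + 1 + 1 = 4 ≡ 0 (mod 2).
  s_2 = 0 + 0 + 0 + 1 + 0 + 0 + 1 + 1 = 3 ≡ 1 (mod 2).
  s_3 = 1 + 1 + 0 + 1 + 0 + 1 + 1 + 1 = 6 ≡ 0 (mod 2).
  s_4 = 0 + 1 + 0 + 1 + 1 + 1 + 0 + 1 = 5 ≡ 1 (mod 2).
s = (0, 1, 0, 1)^T — this equals column 5 of H (binary 0101), so error is at position 5.
Correct: flip bit 5 of r = 011000101010011 to get c = 011010101010011.


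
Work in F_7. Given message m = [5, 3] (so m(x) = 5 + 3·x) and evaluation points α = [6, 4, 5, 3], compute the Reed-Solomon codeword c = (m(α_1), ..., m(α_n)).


c = [2, 3, 6, 0]

Message polynomial: m(x) = 5 + 3·x (mod 7).
For each evaluation point α_i, compute m(α_i) mod 7:
  α_1 = 6: Horner steps 3 → 2, so m(6) = 2.
  α_2 = 4: Horner steps 3 → 3, so m(4) = 3.
  α_3 = 5: Horner steps 3 → 6, so m(5) = 6.
  α_4 = 3: Horner steps 3 → 0, so m(3) = 0.
Codeword c = [2, 3, 6, 0] ∈ F_7^4.


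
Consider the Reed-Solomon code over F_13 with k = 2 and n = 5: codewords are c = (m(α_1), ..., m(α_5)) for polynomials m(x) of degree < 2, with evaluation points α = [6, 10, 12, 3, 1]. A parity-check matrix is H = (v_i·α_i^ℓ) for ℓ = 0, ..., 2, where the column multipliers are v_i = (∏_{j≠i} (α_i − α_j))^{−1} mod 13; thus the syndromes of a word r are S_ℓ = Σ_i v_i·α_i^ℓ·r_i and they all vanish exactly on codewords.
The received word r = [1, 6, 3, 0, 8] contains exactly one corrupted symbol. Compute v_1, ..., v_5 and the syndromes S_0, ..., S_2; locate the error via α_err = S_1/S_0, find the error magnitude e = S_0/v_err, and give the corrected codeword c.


S = (7, 5, 11), error at position 2, error magnitude e = 8, c = [1, 11, 3, 0, 8].

Step 1: column multipliers v_i = (∏_{j≠i}(α_i − α_j))^{−1} mod 13.
  i = 1 (α = 6): (6−10)(6−12)(6−3)(6−1) = (−4)·(−6)·3·5 = 360 ≡ 9, so v_1 = 9^{−1} = 3 (mod 13).
  i = 2 (α = 10): (10−6)(10−12)(10−3)(10−1) = 4·(−2)·7·9 = −504 ≡ 3, so v_2 = 3^{−1} = 9 (mod 13).
  i = 3 (α = 12): (12−6)(12−10)(12−3)(12−1) = 6·2·9·11 = 1188 ≡ 5, so v_3 = 5^{−1} = 8 (mod 13).
  i = 4 (α = 3): (3−6)(3−10)(3−12)(3−1) = (−3)·(−7)·(−9)·2 = −378 ≡ 12, so v_4 = 12^{−1} = 12 (mod 13).
  i = 5 (α = 1): (1−6)(1−10)(1−12)(1−3) = (−5)·(−9)·(−11)·(−2) = 990 ≡ 2, so v_5 = 2^{−1} = 7 (mod 13).
  v = [3, 9, 8, 12, 7].
Step 2: syndromes of r = [1, 6, 3, 0, 8] (all sums mod 13).
  S_0 = Σ v_i r_i = 3·1 + 9·6 + 8·3 + 12·0 + 7·8 = 137 ≡ 7.
  S_1 = Σ v_i α_i r_i = 3·6·1 + 9·10·6 + 8·12·3 + 12·3·0 + 7·1·8 = 902 ≡ 5.
  α_i^2 mod 13 = [10, 9, 1, 9, 1].
  S_2 = Σ v_i α_i^2 r_i = 3·10·1 + 9·9·6 + 8·1·3 + 12·9·0 + 7·1·8 = 596 ≡ 11.
  S = (7, 5, 11) ≠ 0, so r is not a codeword (an error is present).
Step 3: locate the error. For a single error e at position i, S_ℓ = v_i·e·α_i^ℓ, so α_err = S_1/S_0.
  S_0^{−1} = 7^{−1} = 2 (mod 13), so α_err = 5·2 = 10 ≡ 10 = α_2. Error position i = 2.
  Consistency check: S_2/S_1 = 11·8 = 88 ≡ 10 = α_err ✓ (single-error assumption holds).
Step 4: error magnitude e = S_0/v_2 = S_0·∏_{j≠2}(α_2 − α_j) = 7·3 = 21 ≡ 8 (mod 13).
Step 5: correct position 2: c_2 = r_2 − e = 6 − 8 ≡ 11 (mod 13). Hence c = [1, 11, 3, 0, 8].
  Check: interpolating c through the α_i gives m(x) = 12 + 9·x (degree < 2) with m(α_i) = c_i for every i, so c is indeed a codeword.


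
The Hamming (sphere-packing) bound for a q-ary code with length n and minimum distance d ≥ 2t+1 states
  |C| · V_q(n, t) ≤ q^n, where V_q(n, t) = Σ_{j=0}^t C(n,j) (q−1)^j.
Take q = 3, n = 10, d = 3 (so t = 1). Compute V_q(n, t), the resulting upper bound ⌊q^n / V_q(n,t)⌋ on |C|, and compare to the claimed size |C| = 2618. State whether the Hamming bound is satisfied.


V_q(n, t) = 21, q^n = 59049, Hamming bound = 2811, |C| = 2618 ≤ bound (satisfied).

Step 1: Compute V_q(n, t) = Σ_{j=0}^1 C(n, j) (q−1)^j.
  j = 0: C(10,0)·(2)^0 = 1·1 = 1.
  j = 1: C(10,1)·(2)^1 = 10·2 = 20.
  V_q(n, t) = 1 + 20 = 21.
Step 2: q^n = 3^10 = 59049.
Step 3: Hamming bound ⌊q^n / V_q(n,t)⌋ = ⌊59049/21⌋ = 2811.
Step 4: Compare |C| = 2618 to 2811: satisfied.
The claimed |C| lies below the Hamming bound.


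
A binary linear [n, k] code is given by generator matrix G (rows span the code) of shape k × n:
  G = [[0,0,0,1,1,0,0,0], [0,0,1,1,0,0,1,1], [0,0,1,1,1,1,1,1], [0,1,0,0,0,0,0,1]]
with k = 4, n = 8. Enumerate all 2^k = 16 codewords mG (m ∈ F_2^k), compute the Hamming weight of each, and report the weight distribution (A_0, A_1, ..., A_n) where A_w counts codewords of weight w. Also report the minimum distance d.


Weight distribution: A_0 = 1, A_2 = 4, A_4 = 9, A_6 = 2. Minimum distance d = 2.

Enumerate all 2^4 = 16 messages m ∈ F_2^4.
For each, compute codeword c = mG in F_2^8, then tally its weight.
  m = 0000 → c = 00000000, weight = 0.
  m = 1000 → c = 00011000, weight = 2.
  m = 0100 → c = 00110011, weight = 4.
  m = 1100 → c = 00101011, weight = 4.
  m = 0010 → c = 00111111, weight = 6.
  m = 1010 → c = 00100111, weight = 4.
  m = 0110 → c = 00001100, weight = 2.
  m = 1110 → c = 00010100, weight = 2.
  m = 0001 → c = 01000001, weight = 2.
  m = 1001 → c = 01011001, weight = 4.
  m = 0101 → c = 01110010, weight = 4.
  m = 1101 → c = 01101010, weight = 4.
  m = 0011 → c = 01111110, weight = 6.
  m = 1011 → c = 01100110, weight = 4.
  m = 0111 → c = 01001101, weight = 4.
  m = 1111 → c = 01010101, weight = 4.
Tally weights:
  weight 0: 1 codewords.
  weight 2: 4 codewords.
  weight 4: 9 codewords.
  weight 6: 2 codewords.
Minimum distance d = smallest w > 0 with A_w > 0 = 2.
Sanity: Σ A_w = 16 = 2^4 = 16 ✓.


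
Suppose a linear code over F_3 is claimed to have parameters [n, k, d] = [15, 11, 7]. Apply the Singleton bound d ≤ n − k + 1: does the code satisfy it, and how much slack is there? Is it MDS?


Singleton RHS = n − k + 1 = 5, slack = -2, bound violated (no such code; not MDS).

Singleton bound: d ≤ n − k + 1.
Here n = 15, k = 11, so n − k + 1 = 5.
Given d = 7, check d ≤ 5: NO.
Slack = (n − k + 1) − d = -2.
The slack is negative: d = 7 exceeds n − k + 1 = 5 by 2, so the Singleton bound is violated and no linear [15, 11, 7]_3 code can exist. In particular it is not MDS (MDS requires d = n − k + 1 exactly).
Description: the claimed parameters are [15, 11, 7]_3; such a code would be impossible (violates the Singleton bound).


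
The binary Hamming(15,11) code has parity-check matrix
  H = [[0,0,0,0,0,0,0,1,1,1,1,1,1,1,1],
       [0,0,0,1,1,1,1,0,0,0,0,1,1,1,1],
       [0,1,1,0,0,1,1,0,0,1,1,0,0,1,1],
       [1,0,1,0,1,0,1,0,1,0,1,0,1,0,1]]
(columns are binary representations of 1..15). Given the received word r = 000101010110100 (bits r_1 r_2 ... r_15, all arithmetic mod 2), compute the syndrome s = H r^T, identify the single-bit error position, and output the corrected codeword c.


s = (0, 1, 1, 0)^T, error position = 6, corrected codeword c = 000100010110100

Compute s = H r^T mod 2 one row at a time:
  s_1 = 1 + 0 + 1 + 1 + 0 + 1 + 0 + 0 = 4 ≡ 0 (mod 2).
  s_2 = 1 + 0 + 1 + 0 + 0 + 1 + 0 + 0 = 3 ≡ 1 (mod 2).
  s_3 = 0 + 0 + 1 + 0 + 1 + 1 + 0 + 0 = 3 ≡ 1 (mod 2).
  s_4 = 0 + 0 + 0 + 0 + 0 + 1 + 1 + 0 = 2 ≡ 0 (mod 2).
s = (0, 1, 1, 0)^T — this equals column 6 of H (binary 0110), so error is at position 6.
Correct: flip bit 6 of r = 000101010110100 to get c = 000100010110100.


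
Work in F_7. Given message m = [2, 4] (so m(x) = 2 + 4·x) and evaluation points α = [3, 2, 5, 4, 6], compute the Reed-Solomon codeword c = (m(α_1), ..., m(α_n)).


c = [0, 3, 1, 4, 5]

Message polynomial: m(x) = 2 + 4·x (mod 7).
For each evaluation point α_i, compute m(α_i) mod 7:
  α_1 = 3: Horner steps 4 → 0, so m(3) = 0.
  α_2 = 2: Horner steps 4 → 3, so m(2) = 3.
  α_3 = 5: Horner steps 4 → 1, so m(5) = 1.
  α_4 = 4: Horner steps 4 → 4, so m(4) = 4.
  α_5 = 6: Horner steps 4 → 5, so m(6) = 5.
Codeword c = [0, 3, 1, 4, 5] ∈ F_7^5.


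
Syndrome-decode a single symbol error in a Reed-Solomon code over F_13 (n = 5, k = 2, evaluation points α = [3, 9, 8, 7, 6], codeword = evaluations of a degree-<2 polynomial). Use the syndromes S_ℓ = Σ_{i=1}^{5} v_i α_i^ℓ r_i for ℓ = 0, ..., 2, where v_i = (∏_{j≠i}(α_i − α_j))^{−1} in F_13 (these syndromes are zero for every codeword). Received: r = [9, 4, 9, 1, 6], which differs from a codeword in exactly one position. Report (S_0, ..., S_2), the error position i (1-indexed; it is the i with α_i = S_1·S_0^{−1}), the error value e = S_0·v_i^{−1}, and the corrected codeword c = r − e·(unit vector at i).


S = (3, 9, 1), error at position 1, error magnitude e = 1, c = [8, 4, 9, 1, 6].

Step 1: column multipliers v_i = (∏_{j≠i}(α_i − α_j))^{−1} mod 13.
  i = 1 (α = 3): (3−9)(3−8)(3−7)(3−6) = (−6)·(−5)·(−4)·(−3) = 360 ≡ 9, so v_1 = 9^{−1} = 3 (mod 13).
  i = 2 (α = 9): (9−3)(9−8)(9−7)(9−6) = 6·1·2·3 = 36 ≡ 10, so v_2 = 10^{−1} = 4 (mod 13).
  i = 3 (α = 8): (8−3)(8−9)(8−7)(8−6) = 5·(−1)·1·2 = −10 ≡ 3, so v_3 = 3^{−1} = 9 (mod 13).
  i = 4 (α = 7): (7−3)(7−9)(7−8)(7−6) = 4·(−2)·(−1)·1 = 8 ≡ 8, so v_4 = 8^{−1} = 5 (mod 13).
  i = 5 (α = 6): (6−3)(6−9)(6−8)(6−7) = 3·(−3)·(−2)·(−1) = −18 ≡ 8, so v_5 = 8^{−1} = 5 (mod 13).
  v = [3, 4, 9, 5, 5].
Step 2: syndromes of r = [9, 4, 9, 1, 6] (all sums mod 13).
  S_0 = Σ v_i r_i = 3·9 + 4·4 + 9·9 + 5·1 + 5·6 = 159 ≡ 3.
  S_1 = Σ v_i α_i r_i = 3·3·9 + 4·9·4 + 9·8·9 + 5·7·1 + 5·6·6 = 1088 ≡ 9.
  α_i^2 mod 13 = [9, 3, 12, 10, 10].
  S_2 = Σ v_i α_i^2 r_i = 3·9·9 + 4·3·4 + 9·12·9 + 5·10·1 + 5·10·6 = 1613 ≡ 1.
  S = (3, 9, 1) ≠ 0, so r is not a codeword (an error is present).
Step 3: locate the error. For a single error e at position i, S_ℓ = v_i·e·α_i^ℓ, so α_err = S_1/S_0.
  S_0^{−1} = 3^{−1} = 9 (mod 13), so α_err = 9·9 = 81 ≡ 3 = α_1. Error position i = 1.
  Consistency check: S_2/S_1 = 1·3 = 3 ≡ 3 = α_err ✓ (single-error assumption holds).
Step 4: error magnitude e = S_0/v_1 = S_0·∏_{j≠1}(α_1 − α_j) = 3·9 = 27 ≡ 1 (mod 13).
Step 5: correct position 1: c_1 = r_1 − e = 9 − 1 ≡ 8 (mod 13). Hence c = [8, 4, 9, 1, 6].
  Check: interpolating c through the α_i gives m(x) = 10 + 8·x (degree < 2) with m(α_i) = c_i for every i, so c is indeed a codeword.


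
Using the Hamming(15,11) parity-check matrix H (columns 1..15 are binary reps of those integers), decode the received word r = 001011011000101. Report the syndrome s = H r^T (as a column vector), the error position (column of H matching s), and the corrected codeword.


s = (0, 0, 1, 1)^T, error position = 3, corrected codeword c = 000011011000101

Compute s = H r^T mod 2 one row at a time:
  s_1 = 1 + 1 + 0 + 0 + 0 + 1 + 0 + 1 = 4 ≡ 0 (mod 2).
  s_2 = 0 + 1 + 1 + 0 + 0 + 1 + 0 + 1 = 4 ≡ 0 (mod 2).
  s_3 = 0 + 1 + 1 + 0 + 0 + 0 + 0 + 1 = 3 ≡ 1 (mod 2).
  s_4 = 0 + 1 + 1 + 0 + 1 + 0 + 1 + 1 = 5 ≡ 1 (mod 2).
s = (0, 0, 1, 1)^T — this equals column 3 of H (binary 0011), so error is at position 3.
Correct: flip bit 3 of r = 001011011000101 to get c = 000011011000101.


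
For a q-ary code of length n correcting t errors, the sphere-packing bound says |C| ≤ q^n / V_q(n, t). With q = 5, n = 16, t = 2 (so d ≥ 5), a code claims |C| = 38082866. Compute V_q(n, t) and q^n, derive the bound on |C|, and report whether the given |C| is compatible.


V_q(n, t) = 1985, q^n = 152587890625, Hamming bound = 76870473, |C| = 38082866 ≤ bound (satisfied).

Step 1: Compute V_q(n, t) = Σ_{j=0}^2 C(n, j) (q−1)^j.
  j = 0: C(16,0)·(4)^0 = 1·1 = 1.
  j = 1: C(16,1)·(4)^1 = 16·4 = 64.
  j = 2: C(16,2)·(4)^2 = 120·16 = 1920.
  V_q(n, t) = 1 + 64 + 1920 = 1985.
Step 2: q^n = 5^16 = 152587890625.
Step 3: Hamming bound ⌊q^n / V_q(n,t)⌋ = ⌊152587890625/1985⌋ = 76870473.
Step 4: Compare |C| = 38082866 to 76870473: satisfied.
The claimed |C| lies below the Hamming bound.


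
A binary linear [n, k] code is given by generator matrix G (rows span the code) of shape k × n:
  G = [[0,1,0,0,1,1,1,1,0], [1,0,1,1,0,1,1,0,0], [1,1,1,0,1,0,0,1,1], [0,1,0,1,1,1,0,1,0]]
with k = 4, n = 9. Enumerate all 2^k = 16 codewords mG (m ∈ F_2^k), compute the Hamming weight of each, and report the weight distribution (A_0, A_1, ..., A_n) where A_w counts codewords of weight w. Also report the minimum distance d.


Weight distribution: A_0 = 1, A_2 = 3, A_3 = 1, A_5 = 6, A_6 = 3, A_7 = 1, A_8 = 1. Minimum distance d = 2.

Enumerate all 2^4 = 16 messages m ∈ F_2^4.
For each, compute codeword c = mG in F_2^9, then tally its weight.
  m = 0000 → c = 000000000, weight = 0.
  m = 1000 → c = 010011110, weight = 5.
  m = 0100 → c = 101101100, weight = 5.
  m = 1100 → c = 111110010, weight = 6.
  m = 0010 → c = 111010011, weight = 6.
  m = 1010 → c = 101001101, weight = 5.
  m = 0110 → c = 010111111, weight = 7.
  m = 1110 → c = 000100001, weight = 2.
  m = 0001 → c = 010111010, weight = 5.
  m = 1001 → c = 000100100, weight = 2.
  m = 0101 → c = 111010110, weight = 6.
  m = 1101 → c = 101001000, weight = 3.
  m = 0011 → c = 101101001, weight = 5.
  m = 1011 → c = 111110111, weight = 8.
  m = 0111 → c = 000000101, weight = 2.
  m = 1111 → c = 010011011, weight = 5.
Tally weights:
  weight 0: 1 codewords.
  weight 2: 3 codewords.
  weight 3: 1 codewords.
  weight 5: 6 codewords.
  weight 6: 3 codewords.
  weight 7: 1 codewords.
  weight 8: 1 codewords.
Minimum distance d = smallest w > 0 with A_w > 0 = 2.
Sanity: Σ A_w = 16 = 2^4 = 16 ✓.


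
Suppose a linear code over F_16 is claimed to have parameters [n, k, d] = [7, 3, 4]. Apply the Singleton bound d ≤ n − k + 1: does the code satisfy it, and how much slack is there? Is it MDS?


Singleton RHS = n − k + 1 = 5, slack = 1, bound satisfied, not MDS.

Singleton bound: d ≤ n − k + 1.
Here n = 7, k = 3, so n − k + 1 = 5.
Given d = 4, check d ≤ 5: YES.
Slack = (n − k + 1) − d = 1.
The code is NOT MDS (slack = 1 > 0).
Description: the claimed parameters are [7, 3, 4]_16; such a code would be non-MDS.


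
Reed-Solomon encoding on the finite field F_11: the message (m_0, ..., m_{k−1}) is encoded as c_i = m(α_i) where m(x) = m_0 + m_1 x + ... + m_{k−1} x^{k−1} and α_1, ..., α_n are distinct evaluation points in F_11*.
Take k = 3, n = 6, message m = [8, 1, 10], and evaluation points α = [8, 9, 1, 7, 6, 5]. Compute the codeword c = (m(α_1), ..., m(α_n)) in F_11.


c = [7, 2, 8, 10, 0, 10]

Message polynomial: m(x) = 8 + 1·x + 10·x^2 (mod 11).
For each evaluation point α_i, compute m(α_i) mod 11:
  α_1 = 8: Horner steps 10 → 4 → 7, so m(8) = 7.
  α_2 = 9: Horner steps 10 → 3 → 2, so m(9) = 2.
  α_3 = 1: Horner steps 10 → 0 → 8, so m(1) = 8.
  α_4 = 7: Horner steps 10 → 5 → 10, so m(7) = 10.
  α_5 = 6: Horner steps 10 → 6 → 0, so m(6) = 0.
  α_6 = 5: Horner steps 10 → 7 → 10, so m(5) = 10.
Codeword c = [7, 2, 8, 10, 0, 10] ∈ F_11^6.


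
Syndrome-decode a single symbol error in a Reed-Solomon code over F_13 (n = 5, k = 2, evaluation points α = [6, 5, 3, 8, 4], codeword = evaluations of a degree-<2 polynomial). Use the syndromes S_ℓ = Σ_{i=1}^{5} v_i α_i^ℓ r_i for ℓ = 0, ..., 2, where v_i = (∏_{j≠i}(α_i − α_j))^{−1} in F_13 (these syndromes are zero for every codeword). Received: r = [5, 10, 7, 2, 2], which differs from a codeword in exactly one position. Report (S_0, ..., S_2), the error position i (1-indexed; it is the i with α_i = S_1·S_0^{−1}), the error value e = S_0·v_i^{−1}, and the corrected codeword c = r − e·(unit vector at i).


S = (11, 10, 2), error at position 4, error magnitude e = 7, c = [5, 10, 7, 8, 2].

Step 1: column multipliers v_i = (∏_{j≠i}(α_i − α_j))^{−1} mod 13.
  i = 1 (α = 6): (6−5)(6−3)(6−8)(6−4) = 1·3·(−2)·2 = −12 ≡ 1, so v_1 = 1^{−1} = 1 (mod 13).
  i = 2 (α = 5): (5−6)(5−3)(5−8)(5−4) = (−1)·2·(−3)·1 = 6 ≡ 6, so v_2 = 6^{−1} = 11 (mod 13).
  i = 3 (α = 3): (3−6)(3−5)(3−8)(3−4) = (−3)·(−2)·(−5)·(−1) = 30 ≡ 4, so v_3 = 4^{−1} = 10 (mod 13).
  i = 4 (α = 8): (8−6)(8−5)(8−3)(8−4) = 2·3·5·4 = 120 ≡ 3, so v_4 = 3^{−1} = 9 (mod 13).
  i = 5 (α = 4): (4−6)(4−5)(4−3)(4−8) = (−2)·(−1)·1·(−4) = −8 ≡ 5, so v_5 = 5^{−1} = 8 (mod 13).
  v = [1, 11, 10, 9, 8].
Step 2: syndromes of r = [5, 10, 7, 2, 2] (all sums mod 13).
  S_0 = Σ v_i r_i = 1·5 + 11·10 + 10·7 + 9·2 + 8·2 = 219 ≡ 11.
  S_1 = Σ v_i α_i r_i = 1·6·5 + 11·5·10 + 10·3·7 + 9·8·2 + 8·4·2 = 998 ≡ 10.
  α_i^2 mod 13 = [10, 12, 9, 12, 3].
  S_2 = Σ v_i α_i^2 r_i = 1·10·5 + 11·12·10 + 10·9·7 + 9·12·2 + 8·3·2 = 2264 ≡ 2.
  S = (11, 10, 2) ≠ 0, so r is not a codeword (an error is present).
Step 3: locate the error. For a single error e at position i, S_ℓ = v_i·e·α_i^ℓ, so α_err = S_1/S_0.
  S_0^{−1} = 11^{−1} = 6 (mod 13), so α_err = 10·6 = 60 ≡ 8 = α_4. Error position i = 4.
  Consistency check: S_2/S_1 = 2·4 = 8 ≡ 8 = α_err ✓ (single-error assumption holds).
Step 4: error magnitude e = S_0/v_4 = S_0·∏_{j≠4}(α_4 − α_j) = 11·3 = 33 ≡ 7 (mod 13).
Step 5: correct position 4: c_4 = r_4 − e = 2 − 7 ≡ 8 (mod 13). Hence c = [5, 10, 7, 8, 2].
  Check: interpolating c through the α_i gives m(x) = 9 + 8·x (degree < 2) with m(α_i) = c_i for every i, so c is indeed a codeword.


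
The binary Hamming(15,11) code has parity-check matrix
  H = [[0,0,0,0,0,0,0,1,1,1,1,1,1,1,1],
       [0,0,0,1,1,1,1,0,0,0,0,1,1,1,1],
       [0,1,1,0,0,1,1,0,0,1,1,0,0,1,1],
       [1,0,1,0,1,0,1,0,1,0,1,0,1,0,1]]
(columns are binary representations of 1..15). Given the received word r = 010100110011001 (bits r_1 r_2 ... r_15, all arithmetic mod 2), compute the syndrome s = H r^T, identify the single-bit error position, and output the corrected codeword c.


s = (0, 0, 0, 1)^T, error position = 1, corrected codeword c = 110100110011001

Compute s = H r^T mod 2 one row at a time:
  s_1 = 1 + 0 + 0 + 1 + 1 + 0 + 0 + 1 = 4 ≡ 0 (mod 2).
  s_2 = 1 + 0 + 0 + 1 + 1 + 0 + 0 + 1 = 4 ≡ 0 (mod 2).
  s_3 = 1 + 0 + 0 + 1 + 0 + 1 + 0 + 1 = 4 ≡ 0 (mod 2).
  s_4 = 0 + 0 + 0 + 1 + 0 + 1 + 0 + 1 = 3 ≡ 1 (mod 2).
s = (0, 0, 0, 1)^T — this equals column 1 of H (binary 0001), so error is at position 1.
Correct: flip bit 1 of r = 010100110011001 to get c = 110100110011001.


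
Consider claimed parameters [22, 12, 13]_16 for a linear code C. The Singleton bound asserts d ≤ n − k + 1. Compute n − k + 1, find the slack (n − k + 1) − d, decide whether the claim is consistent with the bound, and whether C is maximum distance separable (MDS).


Singleton RHS = n − k + 1 = 11, slack = -2, bound violated (no such code; not MDS).

Singleton bound: d ≤ n − k + 1.
Here n = 22, k = 12, so n − k + 1 = 11.
Given d = 13, check d ≤ 11: NO.
Slack = (n − k + 1) − d = -2.
The slack is negative: d = 13 exceeds n − k + 1 = 11 by 2, so the Singleton bound is violated and no linear [22, 12, 13]_16 code can exist. In particular it is not MDS (MDS requires d = n − k + 1 exactly).
Description: the claimed parameters are [22, 12, 13]_16; such a code would be impossible (violates the Singleton bound).


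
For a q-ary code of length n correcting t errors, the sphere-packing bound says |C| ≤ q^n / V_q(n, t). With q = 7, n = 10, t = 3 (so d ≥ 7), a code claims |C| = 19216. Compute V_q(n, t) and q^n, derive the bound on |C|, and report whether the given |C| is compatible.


V_q(n, t) = 27601, q^n = 282475249, Hamming bound = 10234, |C| = 19216 > bound (violated).

Step 1: Compute V_q(n, t) = Σ_{j=0}^3 C(n, j) (q−1)^j.
  j = 0: C(10,0)·(6)^0 = 1·1 = 1.
  j = 1: C(10,1)·(6)^1 = 10·6 = 60.
  j = 2: C(10,2)·(6)^2 = 45·36 = 1620.
  j = 3: C(10,3)·(6)^3 = 120·216 = 25920.
  V_q(n, t) = 1 + 60 + 1620 + 25920 = 27601.
Step 2: q^n = 7^10 = 282475249.
Step 3: Hamming bound ⌊q^n / V_q(n,t)⌋ = ⌊282475249/27601⌋ = 10234.
Step 4: Compare |C| = 19216 to 10234: violated.
The claimed |C| lies above the Hamming bound, so no 7-ary code of length 10 with d ≥ 7 can have 19216 codewords.


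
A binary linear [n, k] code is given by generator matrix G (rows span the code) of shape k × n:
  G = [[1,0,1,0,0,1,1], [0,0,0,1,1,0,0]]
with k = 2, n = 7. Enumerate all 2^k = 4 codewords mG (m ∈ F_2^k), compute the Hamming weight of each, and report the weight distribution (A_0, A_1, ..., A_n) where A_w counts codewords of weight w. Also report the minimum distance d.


Weight distribution: A_0 = 1, A_2 = 1, A_4 = 1, A_6 = 1. Minimum distance d = 2.

Enumerate all 2^2 = 4 messages m ∈ F_2^2.
For each, compute codeword c = mG in F_2^7, then tally its weight.
  m = 00 → c = 0000000, weight = 0.
  m = 10 → c = 1010011, weight = 4.
  m = 01 → c = 0001100, weight = 2.
  m = 11 → c = 1011111, weight = 6.
Tally weights:
  weight 0: 1 codewords.
  weight 2: 1 codewords.
  weight 4: 1 codewords.
  weight 6: 1 codewords.
Minimum distance d = smallest w > 0 with A_w > 0 = 2.
Sanity: Σ A_w = 4 = 2^2 = 4 ✓.


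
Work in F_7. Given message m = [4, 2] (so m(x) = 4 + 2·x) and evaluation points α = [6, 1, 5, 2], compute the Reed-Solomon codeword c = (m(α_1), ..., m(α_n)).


c = [2, 6, 0, 1]

Message polynomial: m(x) = 4 + 2·x (mod 7).
For each evaluation point α_i, compute m(α_i) mod 7:
  α_1 = 6: Horner steps 2 → 2, so m(6) = 2.
  α_2 = 1: Horner steps 2 → 6, so m(1) = 6.
  α_3 = 5: Horner steps 2 → 0, so m(5) = 0.
  α_4 = 2: Horner steps 2 → 1, so m(2) = 1.
Codeword c = [2, 6, 0, 1] ∈ F_7^4.


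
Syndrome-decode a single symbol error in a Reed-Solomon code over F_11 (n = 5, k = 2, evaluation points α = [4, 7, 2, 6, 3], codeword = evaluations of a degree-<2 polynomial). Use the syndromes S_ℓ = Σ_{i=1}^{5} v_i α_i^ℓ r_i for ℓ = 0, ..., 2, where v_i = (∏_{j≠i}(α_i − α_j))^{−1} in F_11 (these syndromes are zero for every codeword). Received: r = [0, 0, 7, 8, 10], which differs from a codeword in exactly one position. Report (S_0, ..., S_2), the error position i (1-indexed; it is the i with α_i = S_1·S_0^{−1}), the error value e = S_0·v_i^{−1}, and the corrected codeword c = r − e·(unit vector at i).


S = (9, 3, 1), error at position 1, error magnitude e = 9, c = [2, 0, 7, 8, 10].

Step 1: column multipliers v_i = (∏_{j≠i}(α_i − α_j))^{−1} mod 11.
  i = 1 (α = 4): (4−7)(4−2)(4−6)(4−3) = (−3)·2·(−2)·1 = 12 ≡ 1, so v_1 = 1^{−1} = 1 (mod 11).
  i = 2 (α = 7): (7−4)(7−2)(7−6)(7−3) = 3·5·1·4 = 60 ≡ 5, so v_2 = 5^{−1} = 9 (mod 11).
  i = 3 (α = 2): (2−4)(2−7)(2−6)(2−3) = (−2)·(−5)·(−4)·(−1) = 40 ≡ 7, so v_3 = 7^{−1} = 8 (mod 11).
  i = 4 (α = 6): (6−4)(6−7)(6−2)(6−3) = 2·(−1)·4·3 = −24 ≡ 9, so v_4 = 9^{−1} = 5 (mod 11).
  i = 5 (α = 3): (3−4)(3−7)(3−2)(3−6) = (−1)·(−4)·1·(−3) = −12 ≡ 10, so v_5 = 10^{−1} = 10 (mod 11).
  v = [1, 9, 8, 5, 10].
Step 2: syndromes of r = [0, 0, 7, 8, 10] (all sums mod 11).
  S_0 = Σ v_i r_i = 1·0 + 9·0 + 8·7 + 5·8 + 10·10 = 196 ≡ 9.
  S_1 = Σ v_i α_i r_i = 1·4·0 + 9·7·0 + 8·2·7 + 5·6·8 + 10·3·10 = 652 ≡ 3.
  α_i^2 mod 11 = [5, 5, 4, 3, 9].
  S_2 = Σ v_i α_i^2 r_i = 1·5·0 + 9·5·0 + 8·4·7 + 5·3·8 + 10·9·10 = 1244 ≡ 1.
  S = (9, 3, 1) ≠ 0, so r is not a codeword (an error is present).
Step 3: locate the error. For a single error e at position i, S_ℓ = v_i·e·α_i^ℓ, so α_err = S_1/S_0.
  S_0^{−1} = 9^{−1} = 5 (mod 11), so α_err = 3·5 = 15 ≡ 4 = α_1. Error position i = 1.
  Consistency check: S_2/S_1 = 1·4 = 4 ≡ 4 = α_err ✓ (single-error assumption holds).
Step 4: error magnitude e = S_0/v_1 = S_0·∏_{j≠1}(α_1 − α_j) = 9·1 = 9 ≡ 9 (mod 11).
Step 5: correct position 1: c_1 = r_1 − e = 0 − 9 ≡ 2 (mod 11). Hence c = [2, 0, 7, 8, 10].
  Check: interpolating c through the α_i gives m(x) = 1 + 3·x (degree < 2) with m(α_i) = c_i for every i, so c is indeed a codeword.
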